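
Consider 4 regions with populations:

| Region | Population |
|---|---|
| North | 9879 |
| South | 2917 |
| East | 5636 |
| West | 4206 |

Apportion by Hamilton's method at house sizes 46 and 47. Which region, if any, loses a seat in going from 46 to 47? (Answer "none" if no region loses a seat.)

none

At 46 seats: North 20, South 6, East 11, West 9.
At 47 seats: North 20, South 6, East 12, West 9.
No region's allocation decreased.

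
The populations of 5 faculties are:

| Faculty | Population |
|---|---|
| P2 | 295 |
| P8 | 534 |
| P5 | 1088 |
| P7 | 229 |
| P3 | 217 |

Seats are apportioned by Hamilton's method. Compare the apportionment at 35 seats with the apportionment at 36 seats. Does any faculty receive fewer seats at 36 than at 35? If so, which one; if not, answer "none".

P7

At 35 seats: P2 4, P8 8, P5 16, P7 4, P3 3.
At 36 seats: P2 5, P8 8, P5 17, P7 3, P3 3.
P7 drops from 4 to 3.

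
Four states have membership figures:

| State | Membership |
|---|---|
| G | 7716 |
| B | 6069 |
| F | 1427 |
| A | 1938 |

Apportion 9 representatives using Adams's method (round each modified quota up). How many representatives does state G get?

4

Standard divisor 17150/9 ≈ 1905.556; standard quotas: G 4.049, B 3.185, F 0.749, A 1.017.
Rounding up gives 5, 4, 1, 2 = 12 seats, so the divisor must be adjusted.
With modified divisor 2300: modified quotas G 3.355, B 2.639, F 0.620, A 0.843.
Rounding up: G 4, B 3, F 1, A 1 (total 9).
G receives 4.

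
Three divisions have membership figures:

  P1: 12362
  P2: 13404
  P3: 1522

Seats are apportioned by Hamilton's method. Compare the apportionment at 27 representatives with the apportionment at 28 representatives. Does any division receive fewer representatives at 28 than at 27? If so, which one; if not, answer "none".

At 27 seats: P1 12, P2 13, P3 2.
At 28 seats: P1 13, P2 14, P3 1.
P3 drops from 2 to 1.

P3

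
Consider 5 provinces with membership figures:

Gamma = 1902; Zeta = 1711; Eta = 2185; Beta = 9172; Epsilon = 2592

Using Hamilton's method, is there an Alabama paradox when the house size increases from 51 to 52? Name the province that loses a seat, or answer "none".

none

At 51 seats: Gamma 5, Zeta 5, Eta 6, Beta 27, Epsilon 8.
At 52 seats: Gamma 6, Zeta 5, Eta 6, Beta 27, Epsilon 8.
No province's allocation decreased.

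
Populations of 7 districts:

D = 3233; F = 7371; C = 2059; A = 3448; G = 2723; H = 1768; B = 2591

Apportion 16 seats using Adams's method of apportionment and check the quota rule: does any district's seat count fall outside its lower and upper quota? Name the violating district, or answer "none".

Standard quotas: D 2.230, F 5.085, C 1.420, A 2.379, G 1.878, H 1.220, B 1.787.
Adams allocation: D 2, F 5, C 2, A 2, G 2, H 1, B 2.
Every allocation lies between the lower and upper quota.

none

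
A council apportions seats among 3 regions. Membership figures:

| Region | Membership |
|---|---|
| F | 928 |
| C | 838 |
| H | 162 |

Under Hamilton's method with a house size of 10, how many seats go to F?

5

Standard divisor: 1928 ÷ 10 ≈ 192.8.
Standard quotas: F 4.813, C 4.346, H 0.840.
Lower quotas: F 4, C 4, H 0 (sum 8, leaving 2 seats).
Remainders in descending order: H 0.840, F 0.813, C 0.346.
The surplus seats go to H, F.
F receives 5.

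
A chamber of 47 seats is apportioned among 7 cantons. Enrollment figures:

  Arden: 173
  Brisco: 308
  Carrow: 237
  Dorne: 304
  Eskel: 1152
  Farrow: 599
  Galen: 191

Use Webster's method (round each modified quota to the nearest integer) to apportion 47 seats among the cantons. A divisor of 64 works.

With modified divisor 64: modified quotas Arden 2.703, Brisco 4.812, Carrow 3.703, Dorne 4.750, Eskel 18.000, Farrow 9.359, Galen 2.984.
Rounding to the nearest integer: Arden 3, Brisco 5, Carrow 4, Dorne 5, Eskel 18, Farrow 9, Galen 3 (total 47).

Arden 3; Brisco 5; Carrow 4; Dorne 5; Eskel 18; Farrow 9; Galen 3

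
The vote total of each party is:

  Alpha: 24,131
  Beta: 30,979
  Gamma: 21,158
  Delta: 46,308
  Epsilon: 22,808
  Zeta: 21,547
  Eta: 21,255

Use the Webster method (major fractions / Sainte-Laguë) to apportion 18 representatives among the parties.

Alpha=2; Beta=3; Gamma=2; Delta=5; Epsilon=2; Zeta=2; Eta=2

Standard divisor 188186/18 ≈ 10454.778; standard quotas: Alpha 2.308, Beta 2.963, Gamma 2.024, Delta 4.429, Epsilon 2.182, Zeta 2.061, Eta 2.033.
Rounding to the nearest integer gives 2, 3, 2, 4, 2, 2, 2 = 17 seats, so the divisor must be adjusted.
With modified divisor 10000: modified quotas Alpha 2.413, Beta 3.098, Gamma 2.116, Delta 4.631, Epsilon 2.281, Zeta 2.155, Eta 2.126.
Rounding to the nearest integer: Alpha 2, Beta 3, Gamma 2, Delta 5, Epsilon 2, Zeta 2, Eta 2 (total 18).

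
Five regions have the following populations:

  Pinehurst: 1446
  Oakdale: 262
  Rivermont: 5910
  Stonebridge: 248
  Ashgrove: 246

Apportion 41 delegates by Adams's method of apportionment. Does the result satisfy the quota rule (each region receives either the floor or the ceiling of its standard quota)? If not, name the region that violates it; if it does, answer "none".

Standard quotas: Pinehurst 7.308, Oakdale 1.324, Rivermont 29.871, Stonebridge 1.253, Ashgrove 1.243.
Adams allocation: Pinehurst 7, Oakdale 2, Rivermont 28, Stonebridge 2, Ashgrove 2.
Rivermont has quota 29.871 (lower 29, upper 30) but receives 28 — outside the quota interval.

Rivermont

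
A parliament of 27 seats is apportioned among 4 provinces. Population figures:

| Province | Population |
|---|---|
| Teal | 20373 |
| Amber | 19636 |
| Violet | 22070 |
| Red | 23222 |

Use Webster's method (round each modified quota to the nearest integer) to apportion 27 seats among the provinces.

Teal: 7, Amber: 6, Violet: 7, Red: 7

Standard divisor 85301/27 ≈ 3159.296; standard quotas: Teal 6.449, Amber 6.215, Violet 6.986, Red 7.350.
Rounding to the nearest integer gives 6, 6, 7, 7 = 26 seats, so the divisor must be adjusted.
With modified divisor 3120: modified quotas Teal 6.530, Amber 6.294, Violet 7.074, Red 7.443.
Rounding to the nearest integer: Teal 7, Amber 6, Violet 7, Red 7 (total 27).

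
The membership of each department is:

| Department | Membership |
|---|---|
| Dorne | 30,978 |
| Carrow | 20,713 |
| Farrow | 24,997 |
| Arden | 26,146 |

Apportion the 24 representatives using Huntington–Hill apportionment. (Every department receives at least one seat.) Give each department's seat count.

Dorne 7; Carrow 5; Farrow 6; Arden 6

With divisor 4352: modified quotas Dorne 7.118, Carrow 4.759, Farrow 5.744, Arden 6.008.
Geometric-mean thresholds: Dorne √(7·8)=7.483, Carrow √(4·5)=4.472, Farrow √(5·6)=5.477, Arden √(6·7)=6.481.
Each quota rounded against its threshold gives Dorne 7, Carrow 5, Farrow 6, Arden 6 (total 24).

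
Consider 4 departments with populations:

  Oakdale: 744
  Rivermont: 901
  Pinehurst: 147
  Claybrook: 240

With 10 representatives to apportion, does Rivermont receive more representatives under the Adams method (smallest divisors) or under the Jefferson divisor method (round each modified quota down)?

Adams: Oakdale 4, Rivermont 4, Pinehurst 1, Claybrook 1.
Jefferson: Oakdale 4, Rivermont 5, Pinehurst 0, Claybrook 1.
Rivermont gets 4 under Adams and 5 under Jefferson.

Jefferson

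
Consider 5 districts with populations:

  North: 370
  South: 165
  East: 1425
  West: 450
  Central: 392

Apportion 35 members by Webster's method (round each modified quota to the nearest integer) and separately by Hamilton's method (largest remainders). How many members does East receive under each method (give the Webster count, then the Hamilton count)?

Webster: North 5, South 2, East 17, West 6, Central 5.
Hamilton: North 5, South 2, East 18, West 5, Central 5.
East gets 17 under Webster and 18 under Hamilton.

17 and 18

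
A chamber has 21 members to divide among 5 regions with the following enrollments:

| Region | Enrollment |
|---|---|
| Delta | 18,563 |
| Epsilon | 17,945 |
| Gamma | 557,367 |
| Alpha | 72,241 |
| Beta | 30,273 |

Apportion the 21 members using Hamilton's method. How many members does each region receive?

Total 696389; standard divisor 696389/21 ≈ 33161.381.
Standard quotas: Delta 0.5598, Epsilon 0.5411, Gamma 16.8077, Alpha 2.1785, Beta 0.9129.
Lower quotas: Delta 0, Epsilon 0, Gamma 16, Alpha 2, Beta 0 (sum 18, leaving 3 seats).
Remainders in descending order: Beta 0.9129, Gamma 0.8077, Delta 0.5598, Epsilon 0.5411, Alpha 0.1785.
Largest remainders: Beta, Gamma, Delta receive the extra seats.

Delta 1; Epsilon 0; Gamma 17; Alpha 2; Beta 1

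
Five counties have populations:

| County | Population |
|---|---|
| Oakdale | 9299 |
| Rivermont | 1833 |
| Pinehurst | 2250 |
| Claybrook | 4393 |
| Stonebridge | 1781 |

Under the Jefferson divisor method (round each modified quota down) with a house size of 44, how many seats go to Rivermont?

Standard divisor 19556/44 ≈ 444.455; standard quotas: Oakdale 20.922, Rivermont 4.124, Pinehurst 5.062, Claybrook 9.884, Stonebridge 4.007.
Rounding down gives 20, 4, 5, 9, 4 = 42 seats, so the divisor must be adjusted.
With modified divisor 430: modified quotas Oakdale 21.626, Rivermont 4.263, Pinehurst 5.233, Claybrook 10.216, Stonebridge 4.142.
Rounding down: Oakdale 21, Rivermont 4, Pinehurst 5, Claybrook 10, Stonebridge 4 (total 44).
Rivermont receives 4.

4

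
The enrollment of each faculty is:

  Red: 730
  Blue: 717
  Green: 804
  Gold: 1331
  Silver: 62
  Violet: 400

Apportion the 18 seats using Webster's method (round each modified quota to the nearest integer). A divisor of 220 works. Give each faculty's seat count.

Red: 3, Blue: 3, Green: 4, Gold: 6, Silver: 0, Violet: 2

With modified divisor 220: modified quotas Red 3.318, Blue 3.259, Green 3.655, Gold 6.050, Silver 0.282, Violet 1.818.
Rounding to the nearest integer: Red 3, Blue 3, Green 4, Gold 6, Silver 0, Violet 2 (total 18).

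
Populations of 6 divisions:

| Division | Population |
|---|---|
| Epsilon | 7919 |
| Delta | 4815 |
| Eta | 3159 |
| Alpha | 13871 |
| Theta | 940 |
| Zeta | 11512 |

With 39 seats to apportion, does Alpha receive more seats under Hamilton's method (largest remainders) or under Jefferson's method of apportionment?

Hamilton: Epsilon 7, Delta 4, Eta 3, Alpha 13, Theta 1, Zeta 11.
Jefferson: Epsilon 7, Delta 4, Eta 3, Alpha 14, Theta 0, Zeta 11.
Alpha gets 13 under Hamilton and 14 under Jefferson.

Jefferson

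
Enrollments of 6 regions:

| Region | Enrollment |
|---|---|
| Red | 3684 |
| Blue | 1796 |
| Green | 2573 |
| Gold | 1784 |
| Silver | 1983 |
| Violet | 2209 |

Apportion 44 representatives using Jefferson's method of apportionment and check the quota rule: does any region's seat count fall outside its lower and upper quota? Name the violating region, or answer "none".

Standard quotas: Red 11.554, Blue 5.633, Green 8.070, Gold 5.595, Silver 6.219, Violet 6.928.
Jefferson allocation: Red 12, Blue 6, Green 8, Gold 5, Silver 6, Violet 7.
Every allocation lies between the lower and upper quota.

none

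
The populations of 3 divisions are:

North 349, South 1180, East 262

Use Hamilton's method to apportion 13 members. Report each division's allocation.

Standard divisor: 1791 ÷ 13 ≈ 137.769.
Standard quotas: North 2.533, South 8.565, East 1.902.
Lower quotas: North 2, South 8, East 1 (sum 11, leaving 2 seats).
Remainders in descending order: East 0.902, South 0.565, North 0.533.
The surplus seats go to East, South.

North: 2; South: 9; East: 2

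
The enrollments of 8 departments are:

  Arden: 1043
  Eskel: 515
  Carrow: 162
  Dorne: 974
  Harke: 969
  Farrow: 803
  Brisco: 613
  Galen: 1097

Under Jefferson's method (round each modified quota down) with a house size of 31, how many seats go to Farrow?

Standard divisor 6176/31 ≈ 199.226; standard quotas: Arden 5.235, Eskel 2.585, Carrow 0.813, Dorne 4.889, Harke 4.864, Farrow 4.031, Brisco 3.077, Galen 5.506.
Rounding down gives 5, 2, 0, 4, 4, 4, 3, 5 = 27 seats, so the divisor must be adjusted.
With modified divisor 173: modified quotas Arden 6.029, Eskel 2.977, Carrow 0.936, Dorne 5.630, Harke 5.601, Farrow 4.642, Brisco 3.543, Galen 6.341.
Rounding down: Arden 6, Eskel 2, Carrow 0, Dorne 5, Harke 5, Farrow 4, Brisco 3, Galen 6 (total 31).
Farrow receives 4.

4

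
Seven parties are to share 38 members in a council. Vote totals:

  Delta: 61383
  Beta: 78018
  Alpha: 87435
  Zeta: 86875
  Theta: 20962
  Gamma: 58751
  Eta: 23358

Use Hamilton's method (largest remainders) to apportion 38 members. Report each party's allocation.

Total 416782; standard divisor 416782/38 ≈ 10967.947.
Standard quotas: Delta 5.5966, Beta 7.1133, Alpha 7.9719, Zeta 7.9208, Theta 1.9112, Gamma 5.3566, Eta 2.1297.
Lower quotas: Delta 5, Beta 7, Alpha 7, Zeta 7, Theta 1, Gamma 5, Eta 2 (sum 34, leaving 4 seats).
Remainders in descending order: Alpha 0.9719, Zeta 0.9208, Theta 0.9112, Delta 0.5966, Gamma 0.3566, Eta 0.1297, Beta 0.1133.
The surplus seats go to Alpha, Zeta, Theta, Delta.

Delta=6; Beta=7; Alpha=8; Zeta=8; Theta=2; Gamma=5; Eta=2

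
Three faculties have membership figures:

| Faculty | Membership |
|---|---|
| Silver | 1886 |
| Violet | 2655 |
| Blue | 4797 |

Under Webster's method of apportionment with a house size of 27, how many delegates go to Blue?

14

Standard divisor 9338/27 ≈ 345.852; standard quotas: Silver 5.453, Violet 7.677, Blue 13.870.
Rounding to the nearest integer gives Silver 5, Violet 8, Blue 14 — total 27, matching the house size, so no adjustment is needed.
Blue receives 14.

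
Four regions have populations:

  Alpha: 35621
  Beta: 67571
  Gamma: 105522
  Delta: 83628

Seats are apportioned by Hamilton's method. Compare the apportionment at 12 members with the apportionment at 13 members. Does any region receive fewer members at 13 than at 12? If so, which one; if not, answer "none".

At 12 seats: Alpha 2, Beta 3, Gamma 4, Delta 3.
At 13 seats: Alpha 1, Beta 3, Gamma 5, Delta 4.
Alpha drops from 2 to 1.

Alpha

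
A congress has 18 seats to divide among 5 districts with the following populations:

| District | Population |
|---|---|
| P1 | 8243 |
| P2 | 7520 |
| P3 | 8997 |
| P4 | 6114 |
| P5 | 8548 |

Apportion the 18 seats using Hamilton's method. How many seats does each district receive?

The standard divisor is 39422/18 ≈ 2190.111.
Standard quotas: P1 3.7637, P2 3.4336, P3 4.1080, P4 2.7916, P5 3.9030.
Lower quotas: P1 3, P2 3, P3 4, P4 2, P5 3 (sum 15, leaving 3 seats).
Remainders in descending order: P5 0.9030, P4 0.7916, P1 0.7637, P2 0.4336, P3 0.1080.
Largest remainders: P5, P4, P1 receive the extra seats.

P1: 4; P2: 3; P3: 4; P4: 3; P5: 4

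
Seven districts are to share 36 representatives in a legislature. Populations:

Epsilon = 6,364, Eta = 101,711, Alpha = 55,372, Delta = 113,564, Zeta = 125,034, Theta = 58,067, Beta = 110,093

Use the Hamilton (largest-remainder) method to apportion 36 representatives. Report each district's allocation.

Total 570205; standard divisor 570205/36 ≈ 15839.028.
Standard quotas: Epsilon 0.4018, Eta 6.4215, Alpha 3.4959, Delta 7.1699, Zeta 7.8940, Theta 3.6661, Beta 6.9507.
Lower quotas: Epsilon 0, Eta 6, Alpha 3, Delta 7, Zeta 7, Theta 3, Beta 6 (sum 32, leaving 4 seats).
Remainders in descending order: Beta 0.9507, Zeta 0.8940, Theta 0.6661, Alpha 0.4959, Eta 0.4215, Epsilon 0.4018, Delta 0.1699.
Largest remainders: Beta, Zeta, Theta, Alpha receive the extra seats.

Epsilon 0, Eta 6, Alpha 4, Delta 7, Zeta 8, Theta 4, Beta 7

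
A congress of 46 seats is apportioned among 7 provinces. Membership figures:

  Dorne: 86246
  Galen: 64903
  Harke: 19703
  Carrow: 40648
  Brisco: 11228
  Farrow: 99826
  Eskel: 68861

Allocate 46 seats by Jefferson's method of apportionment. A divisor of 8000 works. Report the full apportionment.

With modified divisor 8000: modified quotas Dorne 10.781, Galen 8.113, Harke 2.463, Carrow 5.081, Brisco 1.403, Farrow 12.478, Eskel 8.608.
Rounding down: Dorne 10, Galen 8, Harke 2, Carrow 5, Brisco 1, Farrow 12, Eskel 8 (total 46).

Dorne 10, Galen 8, Harke 2, Carrow 5, Brisco 1, Farrow 12, Eskel 8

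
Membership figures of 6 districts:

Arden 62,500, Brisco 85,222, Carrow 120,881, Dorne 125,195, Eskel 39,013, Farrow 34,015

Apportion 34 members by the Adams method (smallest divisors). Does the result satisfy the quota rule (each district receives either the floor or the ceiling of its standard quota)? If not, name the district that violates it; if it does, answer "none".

Standard quotas: Arden 4.552, Brisco 6.207, Carrow 8.804, Dorne 9.118, Eskel 2.841, Farrow 2.477.
Adams allocation: Arden 5, Brisco 6, Carrow 8, Dorne 9, Eskel 3, Farrow 3.
Every allocation lies between the lower and upper quota.

none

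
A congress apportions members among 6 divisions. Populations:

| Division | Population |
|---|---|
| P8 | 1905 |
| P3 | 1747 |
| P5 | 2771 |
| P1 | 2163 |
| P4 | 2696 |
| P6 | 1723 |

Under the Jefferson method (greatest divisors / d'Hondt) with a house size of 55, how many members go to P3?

Standard divisor 13005/55 ≈ 236.455; standard quotas: P8 8.057, P3 7.388, P5 11.719, P1 9.148, P4 11.402, P6 7.287.
Rounding down gives 8, 7, 11, 9, 11, 7 = 53 seats, so the divisor must be adjusted.
With modified divisor 220: modified quotas P8 8.659, P3 7.941, P5 12.595, P1 9.832, P4 12.255, P6 7.832.
Rounding down: P8 8, P3 7, P5 12, P1 9, P4 12, P6 7 (total 55).
P3 receives 7.

7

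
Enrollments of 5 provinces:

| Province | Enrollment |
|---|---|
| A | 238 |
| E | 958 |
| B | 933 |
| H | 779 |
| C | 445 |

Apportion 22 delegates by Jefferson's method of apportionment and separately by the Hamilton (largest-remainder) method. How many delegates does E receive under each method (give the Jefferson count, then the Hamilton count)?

7 and 6

Jefferson: A 1, E 7, B 6, H 5, C 3.
Hamilton: A 2, E 6, B 6, H 5, C 3.
E gets 7 under Jefferson and 6 under Hamilton.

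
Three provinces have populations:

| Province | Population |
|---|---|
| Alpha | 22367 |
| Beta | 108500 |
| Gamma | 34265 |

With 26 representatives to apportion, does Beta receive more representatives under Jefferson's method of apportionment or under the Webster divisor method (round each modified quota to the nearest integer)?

Jefferson: Alpha 3, Beta 18, Gamma 5.
Webster: Alpha 4, Beta 17, Gamma 5.
Beta gets 18 under Jefferson and 17 under Webster.

Jefferson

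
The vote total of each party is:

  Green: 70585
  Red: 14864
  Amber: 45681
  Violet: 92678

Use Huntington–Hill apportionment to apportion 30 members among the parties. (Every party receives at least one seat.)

Green: 10, Red: 2, Amber: 6, Violet: 12

With divisor 7430: modified quotas Green 9.500, Red 2.001, Amber 6.148, Violet 12.473.
Geometric-mean thresholds: Green √(9·10)=9.487, Red √(2·3)=2.449, Amber √(6·7)=6.481, Violet √(12·13)=12.490.
Each quota rounded against its threshold gives Green 10, Red 2, Amber 6, Violet 12 (total 30).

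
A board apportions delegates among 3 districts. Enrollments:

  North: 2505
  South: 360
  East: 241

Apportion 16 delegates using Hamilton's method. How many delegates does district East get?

Standard divisor: 3106 ÷ 16 ≈ 194.125.
Standard quotas: North 12.904, South 1.854, East 1.241.
Lower quotas: North 12, South 1, East 1 (sum 14, leaving 2 seats).
Remainders in descending order: North 0.904, South 0.854, East 0.241.
The surplus seats go to North, South.
East receives 1.

1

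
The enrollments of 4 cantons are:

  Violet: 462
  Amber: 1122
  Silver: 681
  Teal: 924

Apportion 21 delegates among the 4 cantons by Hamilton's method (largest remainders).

Total 3189; standard divisor 3189/21 ≈ 151.857.
Standard quotas: Violet 3.042, Amber 7.389, Silver 4.484, Teal 6.085.
Lower quotas: Violet 3, Amber 7, Silver 4, Teal 6 (sum 20, leaving 1 seat).
Remainders in descending order: Silver 0.484, Amber 0.389, Teal 0.085, Violet 0.042.
The surplus seat goes to Silver.

Violet 3; Amber 7; Silver 5; Teal 6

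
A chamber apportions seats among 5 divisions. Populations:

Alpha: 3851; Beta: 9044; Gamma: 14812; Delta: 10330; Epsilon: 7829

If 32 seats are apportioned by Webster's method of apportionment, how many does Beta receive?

Standard divisor 45866/32 ≈ 1433.312; standard quotas: Alpha 2.687, Beta 6.310, Gamma 10.334, Delta 7.207, Epsilon 5.462.
Rounding to the nearest integer gives 3, 6, 10, 7, 5 = 31 seats, so the divisor must be adjusted.
With modified divisor 1417: modified quotas Alpha 2.718, Beta 6.382, Gamma 10.453, Delta 7.290, Epsilon 5.525.
Rounding to the nearest integer: Alpha 3, Beta 6, Gamma 10, Delta 7, Epsilon 6 (total 32).
Beta receives 6.

6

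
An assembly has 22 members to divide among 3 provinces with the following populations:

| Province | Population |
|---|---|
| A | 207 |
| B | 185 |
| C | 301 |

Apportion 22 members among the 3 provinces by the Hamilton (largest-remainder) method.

A=7, B=6, C=9

The standard divisor is 693/22 ≈ 31.5.
Standard quotas: A 6.571, B 5.873, C 9.556.
Lower quotas: A 6, B 5, C 9 (sum 20, leaving 2 seats).
Remainders in descending order: B 0.873, A 0.571, C 0.556.
The surplus seats go to B, A.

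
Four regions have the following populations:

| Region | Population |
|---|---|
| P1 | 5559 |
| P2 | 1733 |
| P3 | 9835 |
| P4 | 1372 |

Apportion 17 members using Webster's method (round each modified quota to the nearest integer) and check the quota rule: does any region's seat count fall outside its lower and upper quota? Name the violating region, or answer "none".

Standard quotas: P1 5.109, P2 1.593, P3 9.038, P4 1.261.
Webster allocation: P1 5, P2 2, P3 9, P4 1.
Every allocation lies between the lower and upper quota.

none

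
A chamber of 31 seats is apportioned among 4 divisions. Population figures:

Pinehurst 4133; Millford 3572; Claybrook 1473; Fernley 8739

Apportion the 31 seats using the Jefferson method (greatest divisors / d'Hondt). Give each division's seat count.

Pinehurst 7; Millford 6; Claybrook 2; Fernley 16

Standard divisor 17917/31 ≈ 577.968; standard quotas: Pinehurst 7.151, Millford 6.180, Claybrook 2.549, Fernley 15.120.
Rounding down gives 7, 6, 2, 15 = 30 seats, so the divisor must be adjusted.
With modified divisor 530: modified quotas Pinehurst 7.798, Millford 6.740, Claybrook 2.779, Fernley 16.489.
Rounding down: Pinehurst 7, Millford 6, Claybrook 2, Fernley 16 (total 31).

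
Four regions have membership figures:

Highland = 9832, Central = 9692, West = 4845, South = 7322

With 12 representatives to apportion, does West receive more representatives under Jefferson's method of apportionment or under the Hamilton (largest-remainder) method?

Jefferson: Highland 4, Central 4, West 1, South 3.
Hamilton: Highland 4, Central 3, West 2, South 3.
West gets 1 under Jefferson and 2 under Hamilton.

Hamilton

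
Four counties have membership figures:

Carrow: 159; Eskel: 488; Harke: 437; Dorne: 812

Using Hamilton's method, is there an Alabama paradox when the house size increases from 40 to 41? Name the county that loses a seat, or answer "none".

Carrow

At 40 seats: Carrow 4, Eskel 10, Harke 9, Dorne 17.
At 41 seats: Carrow 3, Eskel 11, Harke 9, Dorne 18.
Carrow drops from 4 to 3.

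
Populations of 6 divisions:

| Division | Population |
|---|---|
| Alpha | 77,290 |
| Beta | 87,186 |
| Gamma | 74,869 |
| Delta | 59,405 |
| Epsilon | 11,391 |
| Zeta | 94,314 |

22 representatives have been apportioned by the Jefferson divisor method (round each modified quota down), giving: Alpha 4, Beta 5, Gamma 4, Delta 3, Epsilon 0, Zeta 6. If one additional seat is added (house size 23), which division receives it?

Alpha

Priority for the next seat is population ÷ (current seats + 1).
Priorities: Alpha 15458.000, Beta 14531.000, Gamma 14973.800, Delta 14851.250, Epsilon 11391.000, Zeta 13473.429.
Highest priority: Alpha.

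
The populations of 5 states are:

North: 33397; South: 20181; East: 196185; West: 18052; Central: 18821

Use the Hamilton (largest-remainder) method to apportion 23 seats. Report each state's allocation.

North 3, South 2, East 16, West 1, Central 1

Total 286636; standard divisor 286636/23 ≈ 12462.435.
Standard quotas: North 2.6798, South 1.6193, East 15.7421, West 1.4485, Central 1.5102.
Lower quotas: North 2, South 1, East 15, West 1, Central 1 (sum 20, leaving 3 seats).
Remainders in descending order: East 0.7421, North 0.6798, South 0.6193, Central 0.5102, West 0.4485.
Largest remainders: East, North, South receive the extra seats.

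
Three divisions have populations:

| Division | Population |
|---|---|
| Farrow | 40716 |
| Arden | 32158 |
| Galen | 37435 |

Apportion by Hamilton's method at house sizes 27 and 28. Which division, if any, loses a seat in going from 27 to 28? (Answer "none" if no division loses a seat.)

none

At 27 seats: Farrow 10, Arden 8, Galen 9.
At 28 seats: Farrow 10, Arden 8, Galen 10.
No division's allocation decreased.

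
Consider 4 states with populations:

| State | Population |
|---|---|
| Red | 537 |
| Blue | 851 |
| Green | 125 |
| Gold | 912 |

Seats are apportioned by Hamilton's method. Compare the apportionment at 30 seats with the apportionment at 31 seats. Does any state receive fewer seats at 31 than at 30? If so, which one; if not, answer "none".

At 30 seats: Red 7, Blue 10, Green 2, Gold 11.
At 31 seats: Red 7, Blue 11, Green 1, Gold 12.
Green drops from 2 to 1.

Green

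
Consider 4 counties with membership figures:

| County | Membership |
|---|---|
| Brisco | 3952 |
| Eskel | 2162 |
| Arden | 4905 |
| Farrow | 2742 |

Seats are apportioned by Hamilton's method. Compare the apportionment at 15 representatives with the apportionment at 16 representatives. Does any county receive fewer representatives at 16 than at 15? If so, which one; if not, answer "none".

Eskel

At 15 seats: Brisco 4, Eskel 3, Arden 5, Farrow 3.
At 16 seats: Brisco 5, Eskel 2, Arden 6, Farrow 3.
Eskel drops from 3 to 2.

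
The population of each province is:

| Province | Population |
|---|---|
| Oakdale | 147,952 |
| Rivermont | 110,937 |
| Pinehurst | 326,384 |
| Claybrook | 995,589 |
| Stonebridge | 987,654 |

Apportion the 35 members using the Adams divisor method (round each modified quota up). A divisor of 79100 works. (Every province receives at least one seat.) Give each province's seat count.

With modified divisor 79100: modified quotas Oakdale 1.870, Rivermont 1.402, Pinehurst 4.126, Claybrook 12.586, Stonebridge 12.486.
Rounding up: Oakdale 2, Rivermont 2, Pinehurst 5, Claybrook 13, Stonebridge 13 (total 35).

Oakdale 2, Rivermont 2, Pinehurst 5, Claybrook 13, Stonebridge 13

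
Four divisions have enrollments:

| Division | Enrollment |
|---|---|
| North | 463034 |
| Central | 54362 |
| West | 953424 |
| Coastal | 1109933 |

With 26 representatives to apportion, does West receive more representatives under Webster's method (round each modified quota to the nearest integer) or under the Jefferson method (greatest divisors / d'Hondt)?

Webster: North 5, Central 1, West 9, Coastal 11.
Jefferson: North 5, Central 0, West 10, Coastal 11.
West gets 9 under Webster and 10 under Jefferson.

Jefferson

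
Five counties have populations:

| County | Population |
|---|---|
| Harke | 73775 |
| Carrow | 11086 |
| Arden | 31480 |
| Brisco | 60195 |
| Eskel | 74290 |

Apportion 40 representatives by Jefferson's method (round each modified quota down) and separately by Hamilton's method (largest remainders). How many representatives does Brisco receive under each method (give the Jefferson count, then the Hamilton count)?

10 and 9

Jefferson: Harke 12, Carrow 1, Arden 5, Brisco 10, Eskel 12.
Hamilton: Harke 12, Carrow 2, Arden 5, Brisco 9, Eskel 12.
Brisco gets 10 under Jefferson and 9 under Hamilton.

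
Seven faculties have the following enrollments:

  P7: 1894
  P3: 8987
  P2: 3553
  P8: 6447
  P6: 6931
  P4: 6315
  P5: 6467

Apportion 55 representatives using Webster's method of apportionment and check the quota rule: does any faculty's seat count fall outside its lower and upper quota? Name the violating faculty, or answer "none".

Standard quotas: P7 2.566, P3 12.176, P2 4.814, P8 8.735, P6 9.391, P4 8.556, P5 8.762.
Webster allocation: P7 3, P3 12, P2 5, P8 9, P6 9, P4 8, P5 9.
Every allocation lies between the lower and upper quota.

none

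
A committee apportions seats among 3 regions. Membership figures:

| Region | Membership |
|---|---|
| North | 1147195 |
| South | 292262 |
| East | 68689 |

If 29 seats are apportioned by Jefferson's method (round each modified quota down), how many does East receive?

Standard divisor 1508146/29 ≈ 52005.034; standard quotas: North 22.059, South 5.620, East 1.321.
Rounding down gives 22, 5, 1 = 28 seats, so the divisor must be adjusted.
With modified divisor 49300: modified quotas North 23.270, South 5.928, East 1.393.
Rounding down: North 23, South 5, East 1 (total 29).
East receives 1.

1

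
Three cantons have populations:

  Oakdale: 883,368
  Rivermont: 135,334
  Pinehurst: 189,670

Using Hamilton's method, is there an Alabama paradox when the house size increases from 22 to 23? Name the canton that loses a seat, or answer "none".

Rivermont

At 22 seats: Oakdale 16, Rivermont 3, Pinehurst 3.
At 23 seats: Oakdale 17, Rivermont 2, Pinehurst 4.
Rivermont drops from 3 to 2.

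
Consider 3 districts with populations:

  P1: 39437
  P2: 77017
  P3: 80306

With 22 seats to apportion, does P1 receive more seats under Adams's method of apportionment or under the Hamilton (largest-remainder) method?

Adams

Adams: P1 5, P2 8, P3 9.
Hamilton: P1 4, P2 9, P3 9.
P1 gets 5 under Adams and 4 under Hamilton.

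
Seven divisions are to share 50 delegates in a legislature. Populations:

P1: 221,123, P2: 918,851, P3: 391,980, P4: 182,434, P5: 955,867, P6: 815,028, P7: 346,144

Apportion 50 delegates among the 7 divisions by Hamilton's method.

P1 3; P2 12; P3 5; P4 2; P5 12; P6 11; P7 5

Standard divisor: 3831427 ÷ 50 ≈ 76628.54.
Standard quotas: P1 2.8856, P2 11.9910, P3 5.1153, P4 2.3808, P5 12.4740, P6 10.6361, P7 4.5172.
Lower quotas: P1 2, P2 11, P3 5, P4 2, P5 12, P6 10, P7 4 (sum 46, leaving 4 seats).
Remainders in descending order: P2 0.9910, P1 0.8856, P6 0.6361, P7 0.5172, P5 0.4740, P4 0.3808, P3 0.1153.
Largest remainders: P2, P1, P6, P7 receive the extra seats.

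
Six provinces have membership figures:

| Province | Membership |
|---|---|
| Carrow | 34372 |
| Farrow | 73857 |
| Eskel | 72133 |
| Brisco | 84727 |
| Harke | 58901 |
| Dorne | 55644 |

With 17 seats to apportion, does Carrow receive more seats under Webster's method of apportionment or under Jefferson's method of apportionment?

Webster

Webster: Carrow 2, Farrow 3, Eskel 3, Brisco 4, Harke 3, Dorne 2.
Jefferson: Carrow 1, Farrow 3, Eskel 3, Brisco 4, Harke 3, Dorne 3.
Carrow gets 2 under Webster and 1 under Jefferson.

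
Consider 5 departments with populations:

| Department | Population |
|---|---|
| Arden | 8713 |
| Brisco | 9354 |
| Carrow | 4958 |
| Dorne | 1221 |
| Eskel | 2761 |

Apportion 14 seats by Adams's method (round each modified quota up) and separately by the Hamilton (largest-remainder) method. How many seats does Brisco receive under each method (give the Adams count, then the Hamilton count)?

4 and 5

Adams: Arden 4, Brisco 4, Carrow 3, Dorne 1, Eskel 2.
Hamilton: Arden 4, Brisco 5, Carrow 3, Dorne 1, Eskel 1.
Brisco gets 4 under Adams and 5 under Hamilton.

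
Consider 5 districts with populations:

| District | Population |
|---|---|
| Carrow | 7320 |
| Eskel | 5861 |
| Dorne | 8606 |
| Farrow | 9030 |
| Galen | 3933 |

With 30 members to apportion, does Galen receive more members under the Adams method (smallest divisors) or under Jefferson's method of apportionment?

Adams: Carrow 6, Eskel 5, Dorne 7, Farrow 8, Galen 4.
Jefferson: Carrow 6, Eskel 5, Dorne 8, Farrow 8, Galen 3.
Galen gets 4 under Adams and 3 under Jefferson.

Adams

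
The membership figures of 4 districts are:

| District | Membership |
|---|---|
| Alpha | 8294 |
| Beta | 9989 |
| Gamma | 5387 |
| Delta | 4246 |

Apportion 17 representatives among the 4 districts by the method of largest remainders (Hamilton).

Alpha: 5, Beta: 6, Gamma: 3, Delta: 3

Total 27916; standard divisor 27916/17 ≈ 1642.118.
Standard quotas: Alpha 5.0508, Beta 6.0830, Gamma 3.2805, Delta 2.5857.
Lower quotas: Alpha 5, Beta 6, Gamma 3, Delta 2 (sum 16, leaving 1 seat).
Remainders in descending order: Delta 0.5857, Gamma 0.2805, Beta 0.0830, Alpha 0.0508.
The surplus seat goes to Delta.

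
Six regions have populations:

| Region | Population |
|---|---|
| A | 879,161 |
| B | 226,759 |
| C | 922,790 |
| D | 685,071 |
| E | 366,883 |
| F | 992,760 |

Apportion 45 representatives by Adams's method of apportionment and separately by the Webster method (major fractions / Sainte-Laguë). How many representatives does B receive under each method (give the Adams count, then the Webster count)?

3 and 2

Adams: A 9, B 3, C 10, D 8, E 4, F 11.
Webster: A 10, B 2, C 10, D 8, E 4, F 11.
B gets 3 under Adams and 2 under Webster.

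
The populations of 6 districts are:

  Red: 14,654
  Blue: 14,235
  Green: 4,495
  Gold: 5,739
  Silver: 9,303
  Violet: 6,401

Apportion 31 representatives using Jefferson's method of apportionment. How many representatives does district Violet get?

Standard divisor 54827/31 ≈ 1768.613; standard quotas: Red 8.286, Blue 8.049, Green 2.542, Gold 3.245, Silver 5.260, Violet 3.619.
Rounding down gives 8, 8, 2, 3, 5, 3 = 29 seats, so the divisor must be adjusted.
With modified divisor 1590: modified quotas Red 9.216, Blue 8.953, Green 2.827, Gold 3.609, Silver 5.851, Violet 4.026.
Rounding down: Red 9, Blue 8, Green 2, Gold 3, Silver 5, Violet 4 (total 31).
Violet receives 4.

4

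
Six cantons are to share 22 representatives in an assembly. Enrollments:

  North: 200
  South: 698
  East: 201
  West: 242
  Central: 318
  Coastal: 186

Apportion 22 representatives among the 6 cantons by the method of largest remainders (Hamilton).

The standard divisor is 1845/22 ≈ 83.864.
Standard quotas: North 2.385, South 8.323, East 2.397, West 2.886, Central 3.792, Coastal 2.218.
Lower quotas: North 2, South 8, East 2, West 2, Central 3, Coastal 2 (sum 19, leaving 3 seats).
Remainders in descending order: West 0.886, Central 0.792, East 0.397, North 0.385, South 0.323, Coastal 0.218.
Largest remainders: West, Central, East receive the extra seats.

North=2, South=8, East=3, West=3, Central=4, Coastal=2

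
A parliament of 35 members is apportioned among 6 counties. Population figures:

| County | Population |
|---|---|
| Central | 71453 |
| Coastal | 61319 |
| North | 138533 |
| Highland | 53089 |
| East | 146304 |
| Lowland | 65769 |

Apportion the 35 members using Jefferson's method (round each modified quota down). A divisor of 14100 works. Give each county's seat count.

Central 5; Coastal 4; North 9; Highland 3; East 10; Lowland 4

With modified divisor 14100: modified quotas Central 5.068, Coastal 4.349, North 9.825, Highland 3.765, East 10.376, Lowland 4.664.
Rounding down: Central 5, Coastal 4, North 9, Highland 3, East 10, Lowland 4 (total 35).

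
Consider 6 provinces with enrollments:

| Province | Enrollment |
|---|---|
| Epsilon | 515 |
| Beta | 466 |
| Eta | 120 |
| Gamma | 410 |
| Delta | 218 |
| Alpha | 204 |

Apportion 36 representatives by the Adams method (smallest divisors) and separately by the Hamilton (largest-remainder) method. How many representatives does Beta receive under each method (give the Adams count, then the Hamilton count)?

Adams: Epsilon 9, Beta 8, Eta 3, Gamma 8, Delta 4, Alpha 4.
Hamilton: Epsilon 9, Beta 9, Eta 2, Gamma 8, Delta 4, Alpha 4.
Beta gets 8 under Adams and 9 under Hamilton.

8 and 9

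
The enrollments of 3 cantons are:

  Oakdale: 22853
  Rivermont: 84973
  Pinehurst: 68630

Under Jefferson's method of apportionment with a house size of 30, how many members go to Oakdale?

4

Standard divisor 176456/30 ≈ 5881.867; standard quotas: Oakdale 3.885, Rivermont 14.447, Pinehurst 11.668.
Rounding down gives 3, 14, 11 = 28 seats, so the divisor must be adjusted.
With modified divisor 5679.38: modified quotas Oakdale 4.024, Rivermont 14.962, Pinehurst 12.084.
Rounding down: Oakdale 4, Rivermont 14, Pinehurst 12 (total 30).
Oakdale receives 4.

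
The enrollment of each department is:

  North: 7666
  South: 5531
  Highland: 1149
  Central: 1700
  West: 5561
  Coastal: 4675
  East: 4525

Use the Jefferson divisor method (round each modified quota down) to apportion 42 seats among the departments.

North 11; South 8; Highland 1; Central 2; West 8; Coastal 6; East 6

Standard divisor 30807/42 ≈ 733.5; standard quotas: North 10.451, South 7.541, Highland 1.566, Central 2.318, West 7.581, Coastal 6.374, East 6.169.
Rounding down gives 10, 7, 1, 2, 7, 6, 6 = 39 seats, so the divisor must be adjusted.
With modified divisor 680: modified quotas North 11.274, South 8.134, Highland 1.690, Central 2.500, West 8.178, Coastal 6.875, East 6.654.
Rounding down: North 11, South 8, Highland 1, Central 2, West 8, Coastal 6, East 6 (total 42).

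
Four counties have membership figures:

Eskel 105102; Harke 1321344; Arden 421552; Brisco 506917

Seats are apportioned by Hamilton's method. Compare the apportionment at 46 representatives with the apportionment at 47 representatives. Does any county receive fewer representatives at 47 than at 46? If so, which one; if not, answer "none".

At 46 seats: Eskel 2, Harke 26, Arden 8, Brisco 10.
At 47 seats: Eskel 2, Harke 26, Arden 9, Brisco 10.
No county's allocation decreased.

none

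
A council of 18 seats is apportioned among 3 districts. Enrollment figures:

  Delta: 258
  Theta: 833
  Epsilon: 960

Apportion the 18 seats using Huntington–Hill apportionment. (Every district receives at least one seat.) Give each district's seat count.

Delta 2; Theta 7; Epsilon 9

With divisor 112: modified quotas Delta 2.304, Theta 7.438, Epsilon 8.571.
Geometric-mean thresholds: Delta √(2·3)=2.449, Theta √(7·8)=7.483, Epsilon √(8·9)=8.485.
Each quota rounded against its threshold gives Delta 2, Theta 7, Epsilon 9 (total 18).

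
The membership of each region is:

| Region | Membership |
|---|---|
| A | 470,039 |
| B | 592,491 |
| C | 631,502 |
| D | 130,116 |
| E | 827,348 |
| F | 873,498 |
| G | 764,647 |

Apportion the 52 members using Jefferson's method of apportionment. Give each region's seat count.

A 6; B 7; C 8; D 1; E 10; F 11; G 9

Standard divisor 4289641/52 ≈ 82493.096; standard quotas: A 5.698, B 7.182, C 7.655, D 1.577, E 10.029, F 10.589, G 9.269.
Rounding down gives 5, 7, 7, 1, 10, 10, 9 = 49 seats, so the divisor must be adjusted.
With modified divisor 77400: modified quotas A 6.073, B 7.655, C 8.159, D 1.681, E 10.689, F 11.286, G 9.879.
Rounding down: A 6, B 7, C 8, D 1, E 10, F 11, G 9 (total 52).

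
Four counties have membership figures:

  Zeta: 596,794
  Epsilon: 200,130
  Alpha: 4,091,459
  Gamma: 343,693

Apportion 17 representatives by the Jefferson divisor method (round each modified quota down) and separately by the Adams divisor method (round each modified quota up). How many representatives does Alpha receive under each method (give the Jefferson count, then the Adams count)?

14 and 12

Jefferson: Zeta 2, Epsilon 0, Alpha 14, Gamma 1.
Adams: Zeta 2, Epsilon 1, Alpha 12, Gamma 2.
Alpha gets 14 under Jefferson and 12 under Adams.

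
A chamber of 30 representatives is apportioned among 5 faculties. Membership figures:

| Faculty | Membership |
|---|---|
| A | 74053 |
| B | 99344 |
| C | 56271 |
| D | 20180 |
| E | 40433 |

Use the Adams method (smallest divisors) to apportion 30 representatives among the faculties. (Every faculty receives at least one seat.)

Standard divisor 290281/30 ≈ 9676.033; standard quotas: A 7.653, B 10.267, C 5.816, D 2.086, E 4.179.
Rounding up gives 8, 11, 6, 3, 5 = 33 seats, so the divisor must be adjusted.
With modified divisor 10300: modified quotas A 7.190, B 9.645, C 5.463, D 1.959, E 3.926.
Rounding up: A 8, B 10, C 6, D 2, E 4 (total 30).

A 8; B 10; C 6; D 2; E 4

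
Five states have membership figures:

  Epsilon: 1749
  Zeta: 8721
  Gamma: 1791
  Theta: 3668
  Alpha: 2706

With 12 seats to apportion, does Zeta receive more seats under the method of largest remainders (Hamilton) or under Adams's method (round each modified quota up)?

Hamilton: Epsilon 1, Zeta 6, Gamma 1, Theta 2, Alpha 2.
Adams: Epsilon 1, Zeta 5, Gamma 1, Theta 3, Alpha 2.
Zeta gets 6 under Hamilton and 5 under Adams.

Hamilton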